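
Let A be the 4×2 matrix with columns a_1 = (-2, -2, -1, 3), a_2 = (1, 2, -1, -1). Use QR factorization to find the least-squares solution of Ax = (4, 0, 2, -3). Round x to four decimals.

a_1 = (-2, -2, -1, 3); ‖a_1‖ = 4.2426, so e_1 = (-0.4714, -0.4714, -0.2357, 0.7071).
e_1·a_2 = (-0.4714)·1 + (-0.4714)·2 + (-0.2357)·(-1) + 0.7071·(-1) = -1.8856.
u_2 = a_2 + 1.8856·e_1 = (0.1111, 1.1111, -1.4444, 0.3333).
‖u_2‖ = 1.8559, so e_2 = (0.0599, 0.5987, -0.7783, 0.1796).
Qᵀb = (-4.4783, -1.8559).
Back-substitute: x_2 = -1.8559/1.8559 = -1.0000.
x_1 = (-4.4783 + 1.8856·(-1.0000))/4.2426 = -1.5000.

x = (-1.5000, -1.0000)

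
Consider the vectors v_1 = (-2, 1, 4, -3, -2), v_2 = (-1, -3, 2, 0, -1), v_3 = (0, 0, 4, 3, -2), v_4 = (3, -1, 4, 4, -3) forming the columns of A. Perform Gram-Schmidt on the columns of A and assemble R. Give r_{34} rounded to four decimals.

e_1 = v_1/‖v_1‖ = (-2, 1, 4, -3, -2)/5.8310 = (-0.3430, 0.1715, 0.6860, -0.5145, -0.3430).
r_{12} = e_1·v_2 = 1.5435.
u_2 = v_2 − 1.5435·e_1 = (-0.4706, -3.2647, 0.9412, 0.7941, -0.4706).
‖u_2‖ = 3.5521, so e_2 = (-0.1325, -0.9191, 0.2650, 0.2236, -0.1325).
r_{13} = e_1·v_3 = 1.8865; r_{23} = e_2·v_3 = 1.9955.
u_3 = v_3 − 1.8865·e_1 − 1.9955·e_2 = (0.9114, 1.5105, 2.1772, 3.5245, -1.0886).
‖u_3‖ = 4.6324, so e_3 = (0.1967, 0.3261, 0.4700, 0.7608, -0.2350).
r_{34} = e_3·v_4 = 5.8924.

r_{34} = 5.8924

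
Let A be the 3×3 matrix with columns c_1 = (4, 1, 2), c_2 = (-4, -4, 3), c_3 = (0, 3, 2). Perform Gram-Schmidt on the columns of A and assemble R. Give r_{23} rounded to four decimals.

c_1 = (4, 1, 2); ‖c_1‖ = 4.5826, so e_1 = (0.8729, 0.2182, 0.4364).
e_1·c_2 = 0.8729·(-4) + 0.2182·(-4) + 0.4364·3 = -3.0551.
u_2 = c_2 + 3.0551·e_1 = (-1.3333, -3.3333, 4.3333).
‖u_2‖ = 5.6273, so e_2 = (-0.2369, -0.5923, 0.7701).
r_{23} = e_2·c_3 = -0.2369.

r_{23} = -0.2369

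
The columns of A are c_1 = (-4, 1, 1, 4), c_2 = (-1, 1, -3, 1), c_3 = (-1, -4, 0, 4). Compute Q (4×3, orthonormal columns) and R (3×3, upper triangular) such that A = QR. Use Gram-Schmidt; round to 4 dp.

Q = [[-0.6860, -0.0889, 0.1661], [0.1715, 0.2490, -0.8638], [0.1715, -0.9603, -0.1993], [0.6860, 0.0889, 0.4319]], R = [[5.8310, 1.0290, 2.7440], [0.0000, 3.3077, -0.5513], [0.0000, 0.0000, 5.0166]]

c_1 = (-4, 1, 1, 4); ‖c_1‖ = 5.8310, so e_1 = (-0.6860, 0.1715, 0.1715, 0.6860).
e_1·c_2 = (-0.6860)·(-1) + 0.1715·1 + 0.1715·(-3) + 0.6860·1 = 1.0290.
u_2 = c_2 − 1.0290·e_1 = (-0.2941, 0.8235, -3.1765, 0.2941).
‖u_2‖ = 3.3077, so e_2 = (-0.0889, 0.2490, -0.9603, 0.0889).
e_1·c_3 = (-0.6860)·(-1) + 0.1715·(-4) + 0.1715·0 + 0.6860·4 = 2.7440; e_2·c_3 = (-0.0889)·(-1) + 0.2490·(-4) + (-0.9603)·0 + 0.0889·4 = -0.5513.
u_3 = c_3 − 2.7440·e_1 + 0.5513·e_2 = (0.8333, -4.3333, -1.0000, 2.1667).
‖u_3‖ = 5.0166, so e_3 = (0.1661, -0.8638, -0.1993, 0.4319).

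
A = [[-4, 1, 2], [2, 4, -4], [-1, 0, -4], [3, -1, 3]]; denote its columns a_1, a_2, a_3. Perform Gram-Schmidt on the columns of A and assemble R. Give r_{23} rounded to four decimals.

a_1 = (-4, 2, -1, 3); ‖a_1‖ = 5.4772, so q_1 = (-0.7303, 0.3651, -0.1826, 0.5477).
q_1·a_2 = (-0.7303)·1 + 0.3651·4 + (-0.1826)·0 + 0.5477·(-1) = 0.1826.
u_2 = a_2 − 0.1826·q_1 = (1.1333, 3.9333, 0.0333, -1.1000).
‖u_2‖ = 4.2387, so q_2 = (0.2674, 0.9280, 0.0079, -0.2595).
r_{23} = q_2·a_3 = -3.9871.

r_{23} = -3.9871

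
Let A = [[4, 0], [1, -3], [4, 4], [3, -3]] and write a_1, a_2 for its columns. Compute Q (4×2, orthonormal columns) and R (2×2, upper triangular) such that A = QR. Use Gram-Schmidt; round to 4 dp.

a_1 = (4, 1, 4, 3); ‖a_1‖ = 6.4807, so e_1 = (0.6172, 0.1543, 0.6172, 0.4629).
e_1·a_2 = 0.6172·0 + 0.1543·(-3) + 0.6172·4 + 0.4629·(-3) = 0.6172.
u_2 = a_2 − 0.6172·e_1 = (-0.3810, -3.0952, 3.6190, -3.2857).
‖u_2‖ = 5.7982, so e_2 = (-0.0657, -0.5338, 0.6242, -0.5667).

Q = [[0.6172, -0.0657], [0.1543, -0.5338], [0.6172, 0.6242], [0.4629, -0.5667]], R = [[6.4807, 0.6172], [0.0000, 5.7982]]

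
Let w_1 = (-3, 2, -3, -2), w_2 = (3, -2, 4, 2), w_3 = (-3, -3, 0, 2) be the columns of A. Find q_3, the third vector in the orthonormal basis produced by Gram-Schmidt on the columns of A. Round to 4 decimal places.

q_1 = w_1/‖w_1‖ = (-3, 2, -3, -2)/5.0990 = (-0.5883, 0.3922, -0.5883, -0.3922).
r_{12} = q_1·w_2 = -5.6874.
u_2 = w_2 + 5.6874·q_1 = (-0.3462, 0.2308, 0.6538, -0.2308).
‖u_2‖ = 0.8086, so q_2 = (-0.4281, 0.2854, 0.8086, -0.2854).
r_{13} = q_1·w_3 = -0.1961; r_{23} = q_2·w_3 = -0.1427.
u_3 = w_3 + 0.1961·q_1 + 0.1427·q_2 = (-3.1765, -2.8824, 0.0000, 1.8824).
‖u_3‖ = 4.6841, so q_3 = (-0.6781, -0.6153, 0.0000, 0.4019).

q_3 = (-0.6781, -0.6153, 0.0000, 0.4019)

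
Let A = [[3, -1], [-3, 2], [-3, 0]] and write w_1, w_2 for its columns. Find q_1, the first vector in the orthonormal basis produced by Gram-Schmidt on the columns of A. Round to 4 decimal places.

q_1 = (0.5774, -0.5774, -0.5774)

w_1 = (3, -3, -3); ‖w_1‖ = 5.1962, so q_1 = (0.5774, -0.5774, -0.5774).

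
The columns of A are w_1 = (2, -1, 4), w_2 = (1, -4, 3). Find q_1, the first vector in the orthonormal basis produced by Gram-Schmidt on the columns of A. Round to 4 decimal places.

q_1 = w_1/‖w_1‖ = (2, -1, 4)/4.5826 = (0.4364, -0.2182, 0.8729).

q_1 = (0.4364, -0.2182, 0.8729)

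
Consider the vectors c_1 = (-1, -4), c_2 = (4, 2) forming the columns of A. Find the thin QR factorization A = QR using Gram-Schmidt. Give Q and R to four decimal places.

Q = [[-0.2425, 0.9701], [-0.9701, -0.2425]], R = [[4.1231, -2.9104], [0.0000, 3.3955]]

c_1 = (-1, -4); ‖c_1‖ = 4.1231, so e_1 = (-0.2425, -0.9701).
e_1·c_2 = (-0.2425)·4 + (-0.9701)·2 = -2.9104.
u_2 = c_2 + 2.9104·e_1 = (3.2941, -0.8235).
‖u_2‖ = 3.3955, so e_2 = (0.9701, -0.2425).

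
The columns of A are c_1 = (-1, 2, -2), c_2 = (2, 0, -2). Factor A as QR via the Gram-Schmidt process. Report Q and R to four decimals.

Q = [[-0.3333, 0.8085], [0.6667, -0.1617], [-0.6667, -0.5659]], R = [[3.0000, 0.6667], [0.0000, 2.7487]]

c_1 = (-1, 2, -2); ‖c_1‖ = 3.0000, so q_1 = (-0.3333, 0.6667, -0.6667).
q_1·c_2 = (-0.3333)·2 + 0.6667·0 + (-0.6667)·(-2) = 0.6667.
u_2 = c_2 − 0.6667·q_1 = (2.2222, -0.4444, -1.5556).
‖u_2‖ = 2.7487, so q_2 = (0.8085, -0.1617, -0.5659).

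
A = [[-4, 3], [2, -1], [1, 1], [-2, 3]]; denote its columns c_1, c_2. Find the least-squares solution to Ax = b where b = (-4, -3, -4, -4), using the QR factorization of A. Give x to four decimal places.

c_1 = (-4, 2, 1, -2); ‖c_1‖ = 5.0000, so q_1 = (-0.8000, 0.4000, 0.2000, -0.4000).
q_1·c_2 = (-0.8000)·3 + 0.4000·(-1) + 0.2000·1 + (-0.4000)·3 = -3.8000.
u_2 = c_2 + 3.8000·q_1 = (-0.0400, 0.5200, 1.7600, 1.4800).
‖u_2‖ = 2.3580, so q_2 = (-0.0170, 0.2205, 0.7464, 0.6277).
Qᵀb = (2.8000, -6.0900).
Back-substitute: x_2 = -6.0900/2.3580 = -2.5827.
x_1 = (2.8000 + 3.8000·(-2.5827))/5.0000 = -1.4029.

x = (-1.4029, -2.5827)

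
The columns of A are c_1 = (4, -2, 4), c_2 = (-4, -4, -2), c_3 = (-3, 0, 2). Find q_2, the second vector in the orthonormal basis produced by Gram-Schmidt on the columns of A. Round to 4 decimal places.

q_2 = (-0.4134, -0.9096, -0.0413)

c_1 = (4, -2, 4); ‖c_1‖ = 6.0000, so q_1 = (0.6667, -0.3333, 0.6667).
q_1·c_2 = 0.6667·(-4) + (-0.3333)·(-4) + 0.6667·(-2) = -2.6667.
u_2 = c_2 + 2.6667·q_1 = (-2.2222, -4.8889, -0.2222).
‖u_2‖ = 5.3748, so q_2 = (-0.4134, -0.9096, -0.0413).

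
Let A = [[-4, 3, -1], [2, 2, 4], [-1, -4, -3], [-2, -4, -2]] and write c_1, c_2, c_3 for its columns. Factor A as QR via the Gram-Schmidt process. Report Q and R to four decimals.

Q = [[-0.8000, 0.5465, 0.1099], [0.4000, 0.2522, 0.7612], [-0.2000, -0.5765, -0.1566], [-0.4000, -0.5525, 0.6196]], R = [[5.0000, 0.8000, 3.8000], [0.0000, 6.6603, 3.2971], [0.0000, 0.0000, 2.1654]]

c_1 = (-4, 2, -1, -2); ‖c_1‖ = 5.0000, so e_1 = (-0.8000, 0.4000, -0.2000, -0.4000).
e_1·c_2 = (-0.8000)·3 + 0.4000·2 + (-0.2000)·(-4) + (-0.4000)·(-4) = 0.8000.
u_2 = c_2 − 0.8000·e_1 = (3.6400, 1.6800, -3.8400, -3.6800).
‖u_2‖ = 6.6603, so e_2 = (0.5465, 0.2522, -0.5765, -0.5525).
e_1·c_3 = (-0.8000)·(-1) + 0.4000·4 + (-0.2000)·(-3) + (-0.4000)·(-2) = 3.8000; e_2·c_3 = 0.5465·(-1) + 0.2522·4 + (-0.5765)·(-3) + (-0.5525)·(-2) = 3.2971.
u_3 = c_3 − 3.8000·e_1 − 3.2971·e_2 = (0.2381, 1.6483, -0.3390, 1.3417).
‖u_3‖ = 2.1654, so e_3 = (0.1099, 0.7612, -0.1566, 0.6196).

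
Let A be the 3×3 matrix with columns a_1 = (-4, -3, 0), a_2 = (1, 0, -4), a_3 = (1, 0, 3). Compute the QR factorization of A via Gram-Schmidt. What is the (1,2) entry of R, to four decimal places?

r_{12} = -0.8000

e_1 = a_1/‖a_1‖ = (-4, -3, 0)/5.0000 = (-0.8000, -0.6000, 0.0000).
r_{12} = e_1·a_2 = -0.8000.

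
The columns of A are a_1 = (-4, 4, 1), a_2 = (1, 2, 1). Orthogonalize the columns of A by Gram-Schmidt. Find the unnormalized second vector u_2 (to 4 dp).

e_1 = a_1/‖a_1‖ = (-4, 4, 1)/5.7446 = (-0.6963, 0.6963, 0.1741).
r_{12} = e_1·a_2 = 0.8704.
u_2 = a_2 − 0.8704·e_1 = (1.6061, 1.3939, 0.8485).

u_2 = (1.6061, 1.3939, 0.8485)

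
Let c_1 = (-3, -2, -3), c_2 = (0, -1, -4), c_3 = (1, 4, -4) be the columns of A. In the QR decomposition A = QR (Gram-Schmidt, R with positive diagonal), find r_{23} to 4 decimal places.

q_1 = c_1/‖c_1‖ = (-3, -2, -3)/4.6904 = (-0.6396, -0.4264, -0.6396).
r_{12} = q_1·c_2 = 2.9848.
u_2 = c_2 − 2.9848·q_1 = (1.9091, 0.2727, -2.0909).
‖u_2‖ = 2.8445, so q_2 = (0.6712, 0.0959, -0.7351).
r_{23} = q_2·c_3 = 3.9950.

r_{23} = 3.9950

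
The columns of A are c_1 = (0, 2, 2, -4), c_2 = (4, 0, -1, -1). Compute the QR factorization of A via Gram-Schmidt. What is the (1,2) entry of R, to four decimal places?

r_{12} = 0.4082

c_1 = (0, 2, 2, -4); ‖c_1‖ = 4.8990, so e_1 = (0.0000, 0.4082, 0.4082, -0.8165).
r_{12} = e_1·c_2 = 0.4082.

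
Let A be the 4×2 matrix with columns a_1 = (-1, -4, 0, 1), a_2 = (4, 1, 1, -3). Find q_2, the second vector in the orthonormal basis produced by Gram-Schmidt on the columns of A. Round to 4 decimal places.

q_2 = (0.7526, -0.3208, 0.2221, -0.5305)

a_1 = (-1, -4, 0, 1); ‖a_1‖ = 4.2426, so q_1 = (-0.2357, -0.9428, 0.0000, 0.2357).
q_1·a_2 = (-0.2357)·4 + (-0.9428)·1 + 0.0000·1 + 0.2357·(-3) = -2.5927.
u_2 = a_2 + 2.5927·q_1 = (3.3889, -1.4444, 1.0000, -2.3889).
‖u_2‖ = 4.5031, so q_2 = (0.7526, -0.3208, 0.2221, -0.5305).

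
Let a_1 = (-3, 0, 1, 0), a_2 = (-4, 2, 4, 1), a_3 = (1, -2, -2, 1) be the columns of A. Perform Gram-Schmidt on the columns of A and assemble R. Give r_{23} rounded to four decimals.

r_{23} = -2.0732

a_1 = (-3, 0, 1, 0); ‖a_1‖ = 3.1623, so e_1 = (-0.9487, 0.0000, 0.3162, 0.0000).
e_1·a_2 = (-0.9487)·(-4) + 0.0000·2 + 0.3162·4 + 0.0000·1 = 5.0596.
u_2 = a_2 − 5.0596·e_1 = (0.8000, 2.0000, 2.4000, 1.0000).
‖u_2‖ = 3.3764, so e_2 = (0.2369, 0.5923, 0.7108, 0.2962).
r_{23} = e_2·a_3 = -2.0732.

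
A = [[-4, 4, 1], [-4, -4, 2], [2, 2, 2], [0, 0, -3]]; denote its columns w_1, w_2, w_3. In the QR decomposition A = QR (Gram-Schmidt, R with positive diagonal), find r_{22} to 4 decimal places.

r_{22} = 5.9628

w_1 = (-4, -4, 2, 0); ‖w_1‖ = 6.0000, so q_1 = (-0.6667, -0.6667, 0.3333, 0.0000).
q_1·w_2 = (-0.6667)·4 + (-0.6667)·(-4) + 0.3333·2 + 0.0000·0 = 0.6667.
u_2 = w_2 − 0.6667·q_1 = (4.4444, -3.5556, 1.7778, 0.0000).
r_{22} = ‖u_2‖ = 5.9628.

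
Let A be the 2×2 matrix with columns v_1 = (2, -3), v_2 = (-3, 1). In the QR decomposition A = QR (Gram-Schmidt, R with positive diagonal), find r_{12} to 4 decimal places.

r_{12} = -2.4962

v_1 = (2, -3); ‖v_1‖ = 3.6056, so e_1 = (0.5547, -0.8321).
r_{12} = e_1·v_2 = -2.4962.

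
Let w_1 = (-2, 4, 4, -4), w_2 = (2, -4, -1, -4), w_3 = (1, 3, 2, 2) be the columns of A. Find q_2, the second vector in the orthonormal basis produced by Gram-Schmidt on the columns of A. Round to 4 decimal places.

q_2 = (0.2830, -0.5659, -0.0643, -0.7717)

w_1 = (-2, 4, 4, -4); ‖w_1‖ = 7.2111, so q_1 = (-0.2774, 0.5547, 0.5547, -0.5547).
q_1·w_2 = (-0.2774)·2 + 0.5547·(-4) + 0.5547·(-1) + (-0.5547)·(-4) = -1.1094.
u_2 = w_2 + 1.1094·q_1 = (1.6923, -3.3846, -0.3846, -4.6154).
‖u_2‖ = 5.9807, so q_2 = (0.2830, -0.5659, -0.0643, -0.7717).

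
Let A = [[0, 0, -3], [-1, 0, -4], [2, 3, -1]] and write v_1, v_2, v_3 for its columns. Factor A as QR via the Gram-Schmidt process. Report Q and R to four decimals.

Q = [[0.0000, 0.0000, -1.0000], [-0.4472, 0.8944, 0.0000], [0.8944, 0.4472, 0.0000]], R = [[2.2361, 2.6833, 0.8944], [0.0000, 1.3416, -4.0249], [0.0000, 0.0000, 3.0000]]

q_1 = v_1/‖v_1‖ = (0, -1, 2)/2.2361 = (0.0000, -0.4472, 0.8944).
r_{12} = q_1·v_2 = 2.6833.
u_2 = v_2 − 2.6833·q_1 = (0.0000, 1.2000, 0.6000).
‖u_2‖ = 1.3416, so q_2 = (0.0000, 0.8944, 0.4472).
r_{13} = q_1·v_3 = 0.8944; r_{23} = q_2·v_3 = -4.0249.
u_3 = v_3 − 0.8944·q_1 + 4.0249·q_2 = (-3.0000, 0.0000, 0.0000).
‖u_3‖ = 3.0000, so q_3 = (-1.0000, 0.0000, 0.0000).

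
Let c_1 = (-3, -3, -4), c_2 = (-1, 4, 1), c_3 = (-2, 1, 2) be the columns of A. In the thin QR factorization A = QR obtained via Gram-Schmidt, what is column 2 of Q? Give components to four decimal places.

c_1 = (-3, -3, -4); ‖c_1‖ = 5.8310, so e_1 = (-0.5145, -0.5145, -0.6860).
e_1·c_2 = (-0.5145)·(-1) + (-0.5145)·4 + (-0.6860)·1 = -2.2295.
u_2 = c_2 + 2.2295·e_1 = (-2.1471, 2.8529, -0.5294).
‖u_2‖ = 3.6096, so e_2 = (-0.5948, 0.7904, -0.1467).

e_2 = (-0.5948, 0.7904, -0.1467)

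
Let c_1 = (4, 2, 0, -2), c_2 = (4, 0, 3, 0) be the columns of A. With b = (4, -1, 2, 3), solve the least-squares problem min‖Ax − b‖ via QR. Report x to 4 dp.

c_1 = (4, 2, 0, -2); ‖c_1‖ = 4.8990, so e_1 = (0.8165, 0.4082, 0.0000, -0.4082).
e_1·c_2 = 0.8165·4 + 0.4082·0 + 0.0000·3 + (-0.4082)·0 = 3.2660.
u_2 = c_2 − 3.2660·e_1 = (1.3333, -1.3333, 3.0000, 1.3333).
‖u_2‖ = 3.7859, so e_2 = (0.3522, -0.3522, 0.7924, 0.3522).
Qᵀb = (1.6330, 4.4023).
Back-substitute: x_2 = 4.4023/3.7859 = 1.1628.
x_1 = (1.6330 − 3.2660·1.1628)/4.8990 = -0.4419.

x = (-0.4419, 1.1628)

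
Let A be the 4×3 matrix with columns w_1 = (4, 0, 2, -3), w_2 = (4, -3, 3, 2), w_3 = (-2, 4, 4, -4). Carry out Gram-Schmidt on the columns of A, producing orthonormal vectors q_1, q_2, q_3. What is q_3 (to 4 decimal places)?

q_3 = (-0.4170, 0.3082, 0.8549, 0.0139)

w_1 = (4, 0, 2, -3); ‖w_1‖ = 5.3852, so q_1 = (0.7428, 0.0000, 0.3714, -0.5571).
q_1·w_2 = 0.7428·4 + 0.0000·(-3) + 0.3714·3 + (-0.5571)·2 = 2.9711.
u_2 = w_2 − 2.9711·q_1 = (1.7931, -3.0000, 1.8966, 3.6552).
‖u_2‖ = 5.4011, so q_2 = (0.3320, -0.5554, 0.3511, 0.6767).
q_1·w_3 = 0.7428·(-2) + 0.0000·4 + 0.3714·4 + (-0.5571)·(-4) = 2.2283; q_2·w_3 = 0.3320·(-2) + (-0.5554)·4 + 0.3511·4 + 0.6767·(-4) = -4.1881.
u_3 = w_3 − 2.2283·q_1 + 4.1881·q_2 = (-2.2648, 1.6738, 4.6430, 0.0757).
‖u_3‖ = 5.4308, so q_3 = (-0.4170, 0.3082, 0.8549, 0.0139).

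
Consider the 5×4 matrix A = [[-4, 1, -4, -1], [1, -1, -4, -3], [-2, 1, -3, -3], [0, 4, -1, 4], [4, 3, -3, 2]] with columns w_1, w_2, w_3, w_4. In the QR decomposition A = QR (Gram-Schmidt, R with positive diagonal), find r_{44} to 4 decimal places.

w_1 = (-4, 1, -2, 0, 4); ‖w_1‖ = 6.0828, so q_1 = (-0.6576, 0.1644, -0.3288, 0.0000, 0.6576).
q_1·w_2 = (-0.6576)·1 + 0.1644·(-1) + (-0.3288)·1 + 0.0000·4 + 0.6576·3 = 0.8220.
u_2 = w_2 − 0.8220·q_1 = (1.5405, -1.1351, 1.2703, 4.0000, 2.4595).
‖u_2‖ = 5.2273, so q_2 = (0.2947, -0.2172, 0.2430, 0.7652, 0.4705).
q_1·w_3 = (-0.6576)·(-4) + 0.1644·(-4) + (-0.3288)·(-3) + 0.0000·(-1) + 0.6576·(-3) = 0.9864; q_2·w_3 = 0.2947·(-4) + (-0.2172)·(-4) + 0.2430·(-3) + 0.7652·(-1) + 0.4705·(-3) = -3.2160.
u_3 = w_3 − 0.9864·q_1 + 3.2160·q_2 = (-2.4036, -4.8605, -1.8942, 1.4609, -2.1355).
‖u_3‖ = 6.2996, so q_3 = (-0.3815, -0.7716, -0.3007, 0.2319, -0.3390).
q_1·w_4 = (-0.6576)·(-1) + 0.1644·(-3) + (-0.3288)·(-3) + 0.0000·4 + 0.6576·2 = 2.4660; q_2·w_4 = 0.2947·(-1) + (-0.2172)·(-3) + 0.2430·(-3) + 0.7652·4 + 0.4705·2 = 3.6296; q_3·w_4 = (-0.3815)·(-1) + (-0.7716)·(-3) + (-0.3007)·(-3) + 0.2319·4 + (-0.3390)·2 = 3.8479.
u_4 = w_4 − 2.4660·q_1 − 3.6296·q_2 − 3.8479·q_3 = (1.0201, 0.3517, -1.9142, 0.3302, -0.0249).
r_{44} = ‖u_4‖ = 2.2222.

r_{44} = 2.2222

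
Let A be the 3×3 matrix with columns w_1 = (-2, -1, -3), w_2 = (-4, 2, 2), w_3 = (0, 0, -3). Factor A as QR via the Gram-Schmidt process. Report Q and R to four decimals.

Q = [[-0.5345, -0.8165, 0.2182], [-0.2673, 0.4082, 0.8729], [-0.8018, 0.4082, -0.4364]], R = [[3.7417, 0.0000, 2.4054], [0.0000, 4.8990, -1.2247], [0.0000, 0.0000, 1.3093]]

w_1 = (-2, -1, -3); ‖w_1‖ = 3.7417, so e_1 = (-0.5345, -0.2673, -0.8018).
e_1·w_2 = (-0.5345)·(-4) + (-0.2673)·2 + (-0.8018)·2 = 0.0000.
u_2 = w_2 + 0.0000·e_1 = (-4.0000, 2.0000, 2.0000).
‖u_2‖ = 4.8990, so e_2 = (-0.8165, 0.4082, 0.4082).
e_1·w_3 = (-0.5345)·0 + (-0.2673)·0 + (-0.8018)·(-3) = 2.4054; e_2·w_3 = (-0.8165)·0 + 0.4082·0 + 0.4082·(-3) = -1.2247.
u_3 = w_3 − 2.4054·e_1 + 1.2247·e_2 = (0.2857, 1.1429, -0.5714).
‖u_3‖ = 1.3093, so e_3 = (0.2182, 0.8729, -0.4364).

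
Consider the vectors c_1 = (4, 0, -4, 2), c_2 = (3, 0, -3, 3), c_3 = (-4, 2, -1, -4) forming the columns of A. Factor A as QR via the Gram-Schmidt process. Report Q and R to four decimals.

q_1 = c_1/‖c_1‖ = (4, 0, -4, 2)/6.0000 = (0.6667, 0.0000, -0.6667, 0.3333).
r_{12} = q_1·c_2 = 5.0000.
u_2 = c_2 − 5.0000·q_1 = (-0.3333, 0.0000, 0.3333, 1.3333).
‖u_2‖ = 1.4142, so q_2 = (-0.2357, 0.0000, 0.2357, 0.9428).
r_{13} = q_1·c_3 = -3.3333; r_{23} = q_2·c_3 = -3.0641.
u_3 = c_3 + 3.3333·q_1 + 3.0641·q_2 = (-2.5000, 2.0000, -2.5000, 0.0000).
‖u_3‖ = 4.0620, so q_3 = (-0.6155, 0.4924, -0.6155, 0.0000).

Q = [[0.6667, -0.2357, -0.6155], [0.0000, 0.0000, 0.4924], [-0.6667, 0.2357, -0.6155], [0.3333, 0.9428, 0.0000]], R = [[6.0000, 5.0000, -3.3333], [0.0000, 1.4142, -3.0641], [0.0000, 0.0000, 4.0620]]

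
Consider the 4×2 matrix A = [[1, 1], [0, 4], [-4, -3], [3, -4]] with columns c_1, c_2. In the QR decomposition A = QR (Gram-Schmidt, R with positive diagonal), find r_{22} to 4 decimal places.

r_{22} = 6.4778

q_1 = c_1/‖c_1‖ = (1, 0, -4, 3)/5.0990 = (0.1961, 0.0000, -0.7845, 0.5883).
r_{12} = q_1·c_2 = 0.1961.
u_2 = c_2 − 0.1961·q_1 = (0.9615, 4.0000, -2.8462, -4.1154).
r_{22} = ‖u_2‖ = 6.4778.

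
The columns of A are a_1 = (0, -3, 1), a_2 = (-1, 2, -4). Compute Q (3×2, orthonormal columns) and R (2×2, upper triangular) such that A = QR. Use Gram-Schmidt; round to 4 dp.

q_1 = a_1/‖a_1‖ = (0, -3, 1)/3.1623 = (0.0000, -0.9487, 0.3162).
r_{12} = q_1·a_2 = -3.1623.
u_2 = a_2 + 3.1623·q_1 = (-1.0000, -1.0000, -3.0000).
‖u_2‖ = 3.3166, so q_2 = (-0.3015, -0.3015, -0.9045).

Q = [[0.0000, -0.3015], [-0.9487, -0.3015], [0.3162, -0.9045]], R = [[3.1623, -3.1623], [0.0000, 3.3166]]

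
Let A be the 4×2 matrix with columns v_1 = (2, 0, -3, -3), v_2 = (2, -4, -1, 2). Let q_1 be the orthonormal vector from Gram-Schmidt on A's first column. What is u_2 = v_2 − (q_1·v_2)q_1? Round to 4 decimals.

q_1 = v_1/‖v_1‖ = (2, 0, -3, -3)/4.6904 = (0.4264, 0.0000, -0.6396, -0.6396).
r_{12} = q_1·v_2 = 0.2132.
u_2 = v_2 − 0.2132·q_1 = (1.9091, -4.0000, -0.8636, 2.1364).

u_2 = (1.9091, -4.0000, -0.8636, 2.1364)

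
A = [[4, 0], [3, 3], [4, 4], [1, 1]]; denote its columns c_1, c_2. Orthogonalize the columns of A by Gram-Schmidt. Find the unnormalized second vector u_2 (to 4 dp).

c_1 = (4, 3, 4, 1); ‖c_1‖ = 6.4807, so q_1 = (0.6172, 0.4629, 0.6172, 0.1543).
q_1·c_2 = 0.6172·0 + 0.4629·3 + 0.6172·4 + 0.1543·1 = 4.0119.
u_2 = c_2 − 4.0119·q_1 = (-2.4762, 1.1429, 1.5238, 0.3810).

u_2 = (-2.4762, 1.1429, 1.5238, 0.3810)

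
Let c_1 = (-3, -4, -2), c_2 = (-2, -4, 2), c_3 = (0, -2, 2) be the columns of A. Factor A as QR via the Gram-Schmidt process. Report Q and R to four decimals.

c_1 = (-3, -4, -2); ‖c_1‖ = 5.3852, so q_1 = (-0.5571, -0.7428, -0.3714).
q_1·c_2 = (-0.5571)·(-2) + (-0.7428)·(-4) + (-0.3714)·2 = 3.3425.
u_2 = c_2 − 3.3425·q_1 = (-0.1379, -1.5172, 3.2414).
‖u_2‖ = 3.5816, so q_2 = (-0.0385, -0.4236, 0.9050).
q_1·c_3 = (-0.5571)·0 + (-0.7428)·(-2) + (-0.3714)·2 = 0.7428; q_2·c_3 = (-0.0385)·0 + (-0.4236)·(-2) + 0.9050·2 = 2.6573.
u_3 = c_3 − 0.7428·q_1 − 2.6573·q_2 = (0.5161, -0.3226, -0.1290).
‖u_3‖ = 0.6222, so q_3 = (0.8296, -0.5185, -0.2074).

Q = [[-0.5571, -0.0385, 0.8296], [-0.7428, -0.4236, -0.5185], [-0.3714, 0.9050, -0.2074]], R = [[5.3852, 3.3425, 0.7428], [0.0000, 3.5816, 2.6573], [0.0000, 0.0000, 0.6222]]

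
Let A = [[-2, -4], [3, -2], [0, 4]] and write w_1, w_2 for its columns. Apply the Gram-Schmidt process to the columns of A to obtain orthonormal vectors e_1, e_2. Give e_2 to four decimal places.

e_2 = (-0.6180, -0.4120, 0.6695)

w_1 = (-2, 3, 0); ‖w_1‖ = 3.6056, so e_1 = (-0.5547, 0.8321, 0.0000).
e_1·w_2 = (-0.5547)·(-4) + 0.8321·(-2) + 0.0000·4 = 0.5547.
u_2 = w_2 − 0.5547·e_1 = (-3.6923, -2.4615, 4.0000).
‖u_2‖ = 5.9743, so e_2 = (-0.6180, -0.4120, 0.6695).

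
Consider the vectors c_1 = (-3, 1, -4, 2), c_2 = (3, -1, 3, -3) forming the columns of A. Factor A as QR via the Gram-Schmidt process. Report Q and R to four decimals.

e_1 = c_1/‖c_1‖ = (-3, 1, -4, 2)/5.4772 = (-0.5477, 0.1826, -0.7303, 0.3651).
r_{12} = e_1·c_2 = -5.1121.
u_2 = c_2 + 5.1121·e_1 = (0.2000, -0.0667, -0.7333, -1.1333).
‖u_2‖ = 1.3663, so e_2 = (0.1464, -0.0488, -0.5367, -0.8295).

Q = [[-0.5477, 0.1464], [0.1826, -0.0488], [-0.7303, -0.5367], [0.3651, -0.8295]], R = [[5.4772, -5.1121], [0.0000, 1.3663]]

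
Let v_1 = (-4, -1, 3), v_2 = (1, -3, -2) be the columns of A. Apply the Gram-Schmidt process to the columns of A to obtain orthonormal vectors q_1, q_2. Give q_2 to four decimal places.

q_1 = v_1/‖v_1‖ = (-4, -1, 3)/5.0990 = (-0.7845, -0.1961, 0.5883).
r_{12} = q_1·v_2 = -1.3728.
u_2 = v_2 + 1.3728·q_1 = (-0.0769, -3.2692, -1.1923).
‖u_2‖ = 3.4807, so q_2 = (-0.0221, -0.9392, -0.3425).

q_2 = (-0.0221, -0.9392, -0.3425)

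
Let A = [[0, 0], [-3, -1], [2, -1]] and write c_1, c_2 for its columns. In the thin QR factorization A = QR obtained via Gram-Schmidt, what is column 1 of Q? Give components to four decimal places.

e_1 = (0.0000, -0.8321, 0.5547)

c_1 = (0, -3, 2); ‖c_1‖ = 3.6056, so e_1 = (0.0000, -0.8321, 0.5547).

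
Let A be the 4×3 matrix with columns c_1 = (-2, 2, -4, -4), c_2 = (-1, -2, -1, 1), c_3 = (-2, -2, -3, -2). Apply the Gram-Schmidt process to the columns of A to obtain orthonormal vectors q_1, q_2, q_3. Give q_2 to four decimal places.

c_1 = (-2, 2, -4, -4); ‖c_1‖ = 6.3246, so q_1 = (-0.3162, 0.3162, -0.6325, -0.6325).
q_1·c_2 = (-0.3162)·(-1) + 0.3162·(-2) + (-0.6325)·(-1) + (-0.6325)·1 = -0.3162.
u_2 = c_2 + 0.3162·q_1 = (-1.1000, -1.9000, -1.2000, 0.8000).
‖u_2‖ = 2.6268, so q_2 = (-0.4188, -0.7233, -0.4568, 0.3046).

q_2 = (-0.4188, -0.7233, -0.4568, 0.3046)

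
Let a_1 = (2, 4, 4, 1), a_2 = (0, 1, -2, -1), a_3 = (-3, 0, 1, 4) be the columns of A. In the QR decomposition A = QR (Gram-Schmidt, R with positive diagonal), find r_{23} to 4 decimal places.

a_1 = (2, 4, 4, 1); ‖a_1‖ = 6.0828, so e_1 = (0.3288, 0.6576, 0.6576, 0.1644).
e_1·a_2 = 0.3288·0 + 0.6576·1 + 0.6576·(-2) + 0.1644·(-1) = -0.8220.
u_2 = a_2 + 0.8220·e_1 = (0.2703, 1.5405, -1.4595, -0.8649).
‖u_2‖ = 2.3074, so e_2 = (0.1171, 0.6676, -0.6325, -0.3748).
r_{23} = e_2·a_3 = -2.4831.

r_{23} = -2.4831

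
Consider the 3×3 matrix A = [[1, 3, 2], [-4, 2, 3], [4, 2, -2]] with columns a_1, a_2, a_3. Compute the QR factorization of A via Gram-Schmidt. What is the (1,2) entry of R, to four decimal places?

a_1 = (1, -4, 4); ‖a_1‖ = 5.7446, so e_1 = (0.1741, -0.6963, 0.6963).
r_{12} = e_1·a_2 = 0.5222.

r_{12} = 0.5222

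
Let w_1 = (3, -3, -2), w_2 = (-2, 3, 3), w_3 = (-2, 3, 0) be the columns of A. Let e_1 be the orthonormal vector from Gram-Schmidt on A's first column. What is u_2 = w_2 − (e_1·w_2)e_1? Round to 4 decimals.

u_2 = (0.8636, 0.1364, 1.0909)

e_1 = w_1/‖w_1‖ = (3, -3, -2)/4.6904 = (0.6396, -0.6396, -0.4264).
r_{12} = e_1·w_2 = -4.4772.
u_2 = w_2 + 4.4772·e_1 = (0.8636, 0.1364, 1.0909).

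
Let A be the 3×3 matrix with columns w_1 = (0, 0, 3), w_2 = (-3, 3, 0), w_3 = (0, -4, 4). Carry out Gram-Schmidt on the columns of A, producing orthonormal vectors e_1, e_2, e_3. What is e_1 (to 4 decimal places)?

e_1 = (0.0000, 0.0000, 1.0000)

w_1 = (0, 0, 3); ‖w_1‖ = 3.0000, so e_1 = (0.0000, 0.0000, 1.0000).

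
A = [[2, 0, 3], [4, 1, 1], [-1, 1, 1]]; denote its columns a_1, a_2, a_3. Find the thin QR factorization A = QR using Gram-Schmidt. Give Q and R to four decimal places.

a_1 = (2, 4, -1); ‖a_1‖ = 4.5826, so e_1 = (0.4364, 0.8729, -0.2182).
e_1·a_2 = 0.4364·0 + 0.8729·1 + (-0.2182)·1 = 0.6547.
u_2 = a_2 − 0.6547·e_1 = (-0.2857, 0.4286, 1.1429).
‖u_2‖ = 1.2536, so e_2 = (-0.2279, 0.3419, 0.9117).
e_1·a_3 = 0.4364·3 + 0.8729·1 + (-0.2182)·1 = 1.9640; e_2·a_3 = (-0.2279)·3 + 0.3419·1 + 0.9117·1 = 0.5698.
u_3 = a_3 − 1.9640·e_1 − 0.5698·e_2 = (2.2727, -0.9091, 0.9091).
‖u_3‖ = 2.6112, so e_3 = (0.8704, -0.3482, 0.3482).

Q = [[0.4364, -0.2279, 0.8704], [0.8729, 0.3419, -0.3482], [-0.2182, 0.9117, 0.3482]], R = [[4.5826, 0.6547, 1.9640], [0.0000, 1.2536, 0.5698], [0.0000, 0.0000, 2.6112]]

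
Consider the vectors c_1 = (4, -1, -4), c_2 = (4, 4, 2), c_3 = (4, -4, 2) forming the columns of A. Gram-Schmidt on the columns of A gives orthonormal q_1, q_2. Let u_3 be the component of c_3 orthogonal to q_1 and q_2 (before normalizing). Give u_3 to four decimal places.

u_3 = (2.2935, -3.9317, 3.2765)

c_1 = (4, -1, -4); ‖c_1‖ = 5.7446, so q_1 = (0.6963, -0.1741, -0.6963).
q_1·c_2 = 0.6963·4 + (-0.1741)·4 + (-0.6963)·2 = 0.6963.
u_2 = c_2 − 0.6963·q_1 = (3.5152, 4.1212, 2.4848).
‖u_2‖ = 5.9595, so q_2 = (0.5898, 0.6915, 0.4170).
q_1·c_3 = 0.6963·4 + (-0.1741)·(-4) + (-0.6963)·2 = 2.0889; q_2·c_3 = 0.5898·4 + 0.6915·(-4) + 0.4170·2 = 0.4271.
u_3 = c_3 − 2.0889·q_1 − 0.4271·q_2 = (2.2935, -3.9317, 3.2765).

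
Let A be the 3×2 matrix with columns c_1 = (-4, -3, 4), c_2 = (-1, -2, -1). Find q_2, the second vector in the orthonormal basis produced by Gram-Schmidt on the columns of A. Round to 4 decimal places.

q_2 = (-0.1832, -0.6897, -0.7005)

c_1 = (-4, -3, 4); ‖c_1‖ = 6.4031, so q_1 = (-0.6247, -0.4685, 0.6247).
q_1·c_2 = (-0.6247)·(-1) + (-0.4685)·(-2) + 0.6247·(-1) = 0.9370.
u_2 = c_2 − 0.9370·q_1 = (-0.4146, -1.5610, -1.5854).
‖u_2‖ = 2.2632, so q_2 = (-0.1832, -0.6897, -0.7005).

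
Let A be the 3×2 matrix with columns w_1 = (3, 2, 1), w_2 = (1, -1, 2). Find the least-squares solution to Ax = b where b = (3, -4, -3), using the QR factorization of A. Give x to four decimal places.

e_1 = w_1/‖w_1‖ = (3, 2, 1)/3.7417 = (0.8018, 0.5345, 0.2673).
r_{12} = e_1·w_2 = 0.8018.
u_2 = w_2 − 0.8018·e_1 = (0.3571, -1.4286, 1.7857).
‖u_2‖ = 2.3146, so e_2 = (0.1543, -0.6172, 0.7715).
Qᵀb = (-0.5345, 0.6172).
Back-substitute: x_2 = 0.6172/2.3146 = 0.2667.
x_1 = (-0.5345 − 0.8018·0.2667)/3.7417 = -0.2000.

x = (-0.2000, 0.2667)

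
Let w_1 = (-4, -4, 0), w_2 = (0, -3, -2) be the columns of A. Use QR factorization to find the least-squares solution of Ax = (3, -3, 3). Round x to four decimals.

q_1 = w_1/‖w_1‖ = (-4, -4, 0)/5.6569 = (-0.7071, -0.7071, 0.0000).
r_{12} = q_1·w_2 = 2.1213.
u_2 = w_2 − 2.1213·q_1 = (1.5000, -1.5000, -2.0000).
‖u_2‖ = 2.9155, so q_2 = (0.5145, -0.5145, -0.6860).
Qᵀb = (0.0000, 1.0290).
Back-substitute: x_2 = 1.0290/2.9155 = 0.3529.
x_1 = (0.0000 − 2.1213·0.3529)/5.6569 = -0.1324.

x = (-0.1324, 0.3529)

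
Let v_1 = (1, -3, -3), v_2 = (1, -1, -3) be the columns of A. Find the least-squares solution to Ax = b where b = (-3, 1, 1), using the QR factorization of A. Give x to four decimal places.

v_1 = (1, -3, -3); ‖v_1‖ = 4.3589, so q_1 = (0.2294, -0.6882, -0.6882).
q_1·v_2 = 0.2294·1 + (-0.6882)·(-1) + (-0.6882)·(-3) = 2.9824.
u_2 = v_2 − 2.9824·q_1 = (0.3158, 1.0526, -0.9474).
‖u_2‖ = 1.4510, so q_2 = (0.2176, 0.7255, -0.6529).
Qᵀb = (-2.0647, -0.5804).
Back-substitute: x_2 = -0.5804/1.4510 = -0.4000.
x_1 = (-2.0647 − 2.9824·(-0.4000))/4.3589 = -0.2000.

x = (-0.2000, -0.4000)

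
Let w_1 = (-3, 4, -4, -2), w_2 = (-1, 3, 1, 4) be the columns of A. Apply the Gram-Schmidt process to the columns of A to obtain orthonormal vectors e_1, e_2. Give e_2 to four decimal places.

e_2 = (-0.1545, 0.5280, 0.2447, 0.7984)

w_1 = (-3, 4, -4, -2); ‖w_1‖ = 6.7082, so e_1 = (-0.4472, 0.5963, -0.5963, -0.2981).
e_1·w_2 = (-0.4472)·(-1) + 0.5963·3 + (-0.5963)·1 + (-0.2981)·4 = 0.4472.
u_2 = w_2 − 0.4472·e_1 = (-0.8000, 2.7333, 1.2667, 4.1333).
‖u_2‖ = 5.1769, so e_2 = (-0.1545, 0.5280, 0.2447, 0.7984).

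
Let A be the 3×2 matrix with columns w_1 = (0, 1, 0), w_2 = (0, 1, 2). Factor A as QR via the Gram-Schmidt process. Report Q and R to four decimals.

Q = [[0.0000, 0.0000], [1.0000, 0.0000], [0.0000, 1.0000]], R = [[1.0000, 1.0000], [0.0000, 2.0000]]

w_1 = (0, 1, 0); ‖w_1‖ = 1.0000, so q_1 = (0.0000, 1.0000, 0.0000).
q_1·w_2 = 0.0000·0 + 1.0000·1 + 0.0000·2 = 1.0000.
u_2 = w_2 − 1.0000·q_1 = (0.0000, 0.0000, 2.0000).
‖u_2‖ = 2.0000, so q_2 = (0.0000, 0.0000, 1.0000).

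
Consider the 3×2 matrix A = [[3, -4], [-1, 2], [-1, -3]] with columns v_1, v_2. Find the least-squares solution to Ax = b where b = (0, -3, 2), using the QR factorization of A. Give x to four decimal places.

x = (-0.5202, -0.6111)

v_1 = (3, -1, -1); ‖v_1‖ = 3.3166, so e_1 = (0.9045, -0.3015, -0.3015).
e_1·v_2 = 0.9045·(-4) + (-0.3015)·2 + (-0.3015)·(-3) = -3.3166.
u_2 = v_2 + 3.3166·e_1 = (-1.0000, 1.0000, -4.0000).
‖u_2‖ = 4.2426, so e_2 = (-0.2357, 0.2357, -0.9428).
Qᵀb = (0.3015, -2.5927).
Back-substitute: x_2 = -2.5927/4.2426 = -0.6111.
x_1 = (0.3015 + 3.3166·(-0.6111))/3.3166 = -0.5202.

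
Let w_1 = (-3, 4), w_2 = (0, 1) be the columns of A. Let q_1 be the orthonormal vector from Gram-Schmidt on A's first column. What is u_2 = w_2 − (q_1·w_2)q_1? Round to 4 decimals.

w_1 = (-3, 4); ‖w_1‖ = 5.0000, so q_1 = (-0.6000, 0.8000).
q_1·w_2 = (-0.6000)·0 + 0.8000·1 = 0.8000.
u_2 = w_2 − 0.8000·q_1 = (0.4800, 0.3600).

u_2 = (0.4800, 0.3600)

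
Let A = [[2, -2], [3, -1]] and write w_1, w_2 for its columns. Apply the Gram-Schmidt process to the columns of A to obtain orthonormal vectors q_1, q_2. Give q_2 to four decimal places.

w_1 = (2, 3); ‖w_1‖ = 3.6056, so q_1 = (0.5547, 0.8321).
q_1·w_2 = 0.5547·(-2) + 0.8321·(-1) = -1.9415.
u_2 = w_2 + 1.9415·q_1 = (-0.9231, 0.6154).
‖u_2‖ = 1.1094, so q_2 = (-0.8321, 0.5547).

q_2 = (-0.8321, 0.5547)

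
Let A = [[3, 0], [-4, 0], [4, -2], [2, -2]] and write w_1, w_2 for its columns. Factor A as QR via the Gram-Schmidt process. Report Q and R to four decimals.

w_1 = (3, -4, 4, 2); ‖w_1‖ = 6.7082, so e_1 = (0.4472, -0.5963, 0.5963, 0.2981).
e_1·w_2 = 0.4472·0 + (-0.5963)·0 + 0.5963·(-2) + 0.2981·(-2) = -1.7889.
u_2 = w_2 + 1.7889·e_1 = (0.8000, -1.0667, -0.9333, -1.4667).
‖u_2‖ = 2.1909, so e_2 = (0.3651, -0.4869, -0.4260, -0.6694).

Q = [[0.4472, 0.3651], [-0.5963, -0.4869], [0.5963, -0.4260], [0.2981, -0.6694]], R = [[6.7082, -1.7889], [0.0000, 2.1909]]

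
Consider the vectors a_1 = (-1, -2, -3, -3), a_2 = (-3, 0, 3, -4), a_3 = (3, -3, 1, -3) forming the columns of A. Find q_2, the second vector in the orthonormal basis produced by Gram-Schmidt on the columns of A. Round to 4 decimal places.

a_1 = (-1, -2, -3, -3); ‖a_1‖ = 4.7958, so q_1 = (-0.2085, -0.4170, -0.6255, -0.6255).
q_1·a_2 = (-0.2085)·(-3) + (-0.4170)·0 + (-0.6255)·3 + (-0.6255)·(-4) = 1.2511.
u_2 = a_2 − 1.2511·q_1 = (-2.7391, 0.5217, 3.7826, -3.2174).
‖u_2‖ = 5.6952, so q_2 = (-0.4810, 0.0916, 0.6642, -0.5649).

q_2 = (-0.4810, 0.0916, 0.6642, -0.5649)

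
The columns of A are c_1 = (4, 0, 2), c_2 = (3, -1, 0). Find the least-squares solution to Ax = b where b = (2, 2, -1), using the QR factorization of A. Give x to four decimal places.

q_1 = c_1/‖c_1‖ = (4, 0, 2)/4.4721 = (0.8944, 0.0000, 0.4472).
r_{12} = q_1·c_2 = 2.6833.
u_2 = c_2 − 2.6833·q_1 = (0.6000, -1.0000, -1.2000).
‖u_2‖ = 1.6733, so q_2 = (0.3586, -0.5976, -0.7171).
Qᵀb = (1.3416, 0.2390).
Back-substitute: x_2 = 0.2390/1.6733 = 0.1429.
x_1 = (1.3416 − 2.6833·0.1429)/4.4721 = 0.2143.

x = (0.2143, 0.1429)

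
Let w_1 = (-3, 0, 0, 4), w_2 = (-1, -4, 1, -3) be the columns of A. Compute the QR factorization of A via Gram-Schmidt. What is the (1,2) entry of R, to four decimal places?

r_{12} = -1.8000

w_1 = (-3, 0, 0, 4); ‖w_1‖ = 5.0000, so q_1 = (-0.6000, 0.0000, 0.0000, 0.8000).
r_{12} = q_1·w_2 = -1.8000.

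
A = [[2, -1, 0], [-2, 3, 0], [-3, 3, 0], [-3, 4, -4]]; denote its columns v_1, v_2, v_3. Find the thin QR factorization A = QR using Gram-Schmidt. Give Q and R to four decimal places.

Q = [[0.3922, 0.7555, 0.1032], [-0.3922, 0.4722, 0.5987], [-0.5883, -0.2125, 0.3716], [-0.5883, 0.4014, -0.7020]], R = [[5.0990, -5.6874, 2.3534], [0.0000, 1.6291, -1.6055], [0.0000, 0.0000, 2.8079]]

v_1 = (2, -2, -3, -3); ‖v_1‖ = 5.0990, so e_1 = (0.3922, -0.3922, -0.5883, -0.5883).
e_1·v_2 = 0.3922·(-1) + (-0.3922)·3 + (-0.5883)·3 + (-0.5883)·4 = -5.6874.
u_2 = v_2 + 5.6874·e_1 = (1.2308, 0.7692, -0.3462, 0.6538).
‖u_2‖ = 1.6291, so e_2 = (0.7555, 0.4722, -0.2125, 0.4014).
e_1·v_3 = 0.3922·0 + (-0.3922)·0 + (-0.5883)·0 + (-0.5883)·(-4) = 2.3534; e_2·v_3 = 0.7555·0 + 0.4722·0 + (-0.2125)·0 + 0.4014·(-4) = -1.6055.
u_3 = v_3 − 2.3534·e_1 + 1.6055·e_2 = (0.2899, 1.6812, 1.0435, -1.9710).
‖u_3‖ = 2.8079, so e_3 = (0.1032, 0.5987, 0.3716, -0.7020).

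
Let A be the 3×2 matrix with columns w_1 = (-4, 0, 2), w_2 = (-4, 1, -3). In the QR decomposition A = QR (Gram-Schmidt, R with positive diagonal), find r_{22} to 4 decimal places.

e_1 = w_1/‖w_1‖ = (-4, 0, 2)/4.4721 = (-0.8944, 0.0000, 0.4472).
r_{12} = e_1·w_2 = 2.2361.
u_2 = w_2 − 2.2361·e_1 = (-2.0000, 1.0000, -4.0000).
r_{22} = ‖u_2‖ = 4.5826.

r_{22} = 4.5826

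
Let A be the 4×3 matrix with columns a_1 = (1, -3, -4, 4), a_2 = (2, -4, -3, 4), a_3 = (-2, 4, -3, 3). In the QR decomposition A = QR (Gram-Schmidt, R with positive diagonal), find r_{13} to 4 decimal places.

a_1 = (1, -3, -4, 4); ‖a_1‖ = 6.4807, so q_1 = (0.1543, -0.4629, -0.6172, 0.6172).
r_{13} = q_1·a_3 = 1.5430.

r_{13} = 1.5430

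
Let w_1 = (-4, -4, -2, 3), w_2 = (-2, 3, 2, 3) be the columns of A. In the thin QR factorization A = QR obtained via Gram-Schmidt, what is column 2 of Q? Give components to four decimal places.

e_2 = (-0.3750, 0.6060, 0.4011, 0.5755)

e_1 = w_1/‖w_1‖ = (-4, -4, -2, 3)/6.7082 = (-0.5963, -0.5963, -0.2981, 0.4472).
r_{12} = e_1·w_2 = 0.1491.
u_2 = w_2 − 0.1491·e_1 = (-1.9111, 3.0889, 2.0444, 2.9333).
‖u_2‖ = 5.0968, so e_2 = (-0.3750, 0.6060, 0.4011, 0.5755).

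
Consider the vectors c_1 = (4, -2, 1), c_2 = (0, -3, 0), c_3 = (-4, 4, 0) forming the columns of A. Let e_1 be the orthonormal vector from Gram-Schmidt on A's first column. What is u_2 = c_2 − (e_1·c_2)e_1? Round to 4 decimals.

c_1 = (4, -2, 1); ‖c_1‖ = 4.5826, so e_1 = (0.8729, -0.4364, 0.2182).
e_1·c_2 = 0.8729·0 + (-0.4364)·(-3) + 0.2182·0 = 1.3093.
u_2 = c_2 − 1.3093·e_1 = (-1.1429, -2.4286, -0.2857).

u_2 = (-1.1429, -2.4286, -0.2857)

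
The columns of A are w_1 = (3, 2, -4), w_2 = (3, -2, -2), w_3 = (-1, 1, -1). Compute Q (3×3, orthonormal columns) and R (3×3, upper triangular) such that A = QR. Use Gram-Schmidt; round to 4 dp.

Q = [[0.5571, 0.4952, -0.6667], [0.3714, -0.8666, -0.3333], [-0.7428, -0.0619, -0.6667]], R = [[5.3852, 2.4140, 0.5571], [0.0000, 3.3425, -1.2999], [0.0000, 0.0000, 1.0000]]

w_1 = (3, 2, -4); ‖w_1‖ = 5.3852, so e_1 = (0.5571, 0.3714, -0.7428).
e_1·w_2 = 0.5571·3 + 0.3714·(-2) + (-0.7428)·(-2) = 2.4140.
u_2 = w_2 − 2.4140·e_1 = (1.6552, -2.8966, -0.2069).
‖u_2‖ = 3.3425, so e_2 = (0.4952, -0.8666, -0.0619).
e_1·w_3 = 0.5571·(-1) + 0.3714·1 + (-0.7428)·(-1) = 0.5571; e_2·w_3 = 0.4952·(-1) + (-0.8666)·1 + (-0.0619)·(-1) = -1.2999.
u_3 = w_3 − 0.5571·e_1 + 1.2999·e_2 = (-0.6667, -0.3333, -0.6667).
‖u_3‖ = 1.0000, so e_3 = (-0.6667, -0.3333, -0.6667).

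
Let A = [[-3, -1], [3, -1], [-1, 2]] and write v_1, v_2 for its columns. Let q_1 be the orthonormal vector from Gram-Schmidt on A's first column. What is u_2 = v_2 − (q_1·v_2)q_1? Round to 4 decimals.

q_1 = v_1/‖v_1‖ = (-3, 3, -1)/4.3589 = (-0.6882, 0.6882, -0.2294).
r_{12} = q_1·v_2 = -0.4588.
u_2 = v_2 + 0.4588·q_1 = (-1.3158, -0.6842, 1.8947).

u_2 = (-1.3158, -0.6842, 1.8947)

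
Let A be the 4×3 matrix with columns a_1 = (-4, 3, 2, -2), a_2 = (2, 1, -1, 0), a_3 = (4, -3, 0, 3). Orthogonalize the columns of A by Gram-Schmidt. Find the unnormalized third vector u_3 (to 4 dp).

q_1 = a_1/‖a_1‖ = (-4, 3, 2, -2)/5.7446 = (-0.6963, 0.5222, 0.3482, -0.3482).
r_{12} = q_1·a_2 = -1.2185.
u_2 = a_2 + 1.2185·q_1 = (1.1515, 1.6364, -0.5758, -0.4242).
‖u_2‖ = 2.1249, so q_2 = (0.5419, 0.7701, -0.2710, -0.1997).
r_{13} = q_1·a_3 = -5.3964; r_{23} = q_2·a_3 = -0.7416.
u_3 = a_3 + 5.3964·q_1 + 0.7416·q_2 = (0.6443, 0.3893, 1.6779, 0.9732).

u_3 = (0.6443, 0.3893, 1.6779, 0.9732)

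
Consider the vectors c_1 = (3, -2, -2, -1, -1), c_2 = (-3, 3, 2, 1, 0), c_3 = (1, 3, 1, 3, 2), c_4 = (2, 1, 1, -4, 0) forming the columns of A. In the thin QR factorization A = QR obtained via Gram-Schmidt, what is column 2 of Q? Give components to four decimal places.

q_2 = (0.1131, 0.6412, -0.0754, -0.0377, -0.7543)

c_1 = (3, -2, -2, -1, -1); ‖c_1‖ = 4.3589, so q_1 = (0.6882, -0.4588, -0.4588, -0.2294, -0.2294).
q_1·c_2 = 0.6882·(-3) + (-0.4588)·3 + (-0.4588)·2 + (-0.2294)·1 + (-0.2294)·0 = -4.5883.
u_2 = c_2 + 4.5883·q_1 = (0.1579, 0.8947, -0.1053, -0.0526, -1.0526).
‖u_2‖ = 1.3955, so q_2 = (0.1131, 0.6412, -0.0754, -0.0377, -0.7543).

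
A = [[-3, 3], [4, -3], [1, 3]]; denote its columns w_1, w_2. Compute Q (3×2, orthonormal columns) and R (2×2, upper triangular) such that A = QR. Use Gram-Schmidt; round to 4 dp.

Q = [[-0.5883, 0.2421], [0.7845, -0.0605], [0.1961, 0.9684]], R = [[5.0990, -3.5301], [0.0000, 3.8129]]

e_1 = w_1/‖w_1‖ = (-3, 4, 1)/5.0990 = (-0.5883, 0.7845, 0.1961).
r_{12} = e_1·w_2 = -3.5301.
u_2 = w_2 + 3.5301·e_1 = (0.9231, -0.2308, 3.6923).
‖u_2‖ = 3.8129, so e_2 = (0.2421, -0.0605, 0.9684).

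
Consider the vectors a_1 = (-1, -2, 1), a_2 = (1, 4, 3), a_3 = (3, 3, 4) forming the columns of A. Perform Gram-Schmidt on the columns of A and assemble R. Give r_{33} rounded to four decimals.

a_1 = (-1, -2, 1); ‖a_1‖ = 2.4495, so q_1 = (-0.4082, -0.8165, 0.4082).
q_1·a_2 = (-0.4082)·1 + (-0.8165)·4 + 0.4082·3 = -2.4495.
u_2 = a_2 + 2.4495·q_1 = (0.0000, 2.0000, 4.0000).
‖u_2‖ = 4.4721, so q_2 = (0.0000, 0.4472, 0.8944).
q_1·a_3 = (-0.4082)·3 + (-0.8165)·3 + 0.4082·4 = -2.0412; q_2·a_3 = (0.0000)·3 + 0.4472·3 + 0.8944·4 = 4.9193.
u_3 = a_3 + 2.0412·q_1 − 4.9193·q_2 = (2.1667, -0.8667, 0.4333).
r_{33} = ‖u_3‖ = 2.3735.

r_{33} = 2.3735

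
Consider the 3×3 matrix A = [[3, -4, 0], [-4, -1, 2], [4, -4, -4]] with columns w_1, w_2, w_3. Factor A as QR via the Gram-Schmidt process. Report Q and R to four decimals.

e_1 = w_1/‖w_1‖ = (3, -4, 4)/6.4031 = (0.4685, -0.6247, 0.6247).
r_{12} = e_1·w_2 = -3.7482.
u_2 = w_2 + 3.7482·e_1 = (-2.2439, -3.3415, -1.6585).
‖u_2‖ = 4.3533, so e_2 = (-0.5154, -0.7676, -0.3810).
r_{13} = e_1·w_3 = -3.7482; r_{23} = e_2·w_3 = -0.0112.
u_3 = w_3 + 3.7482·e_1 + 0.0112·e_2 = (1.7503, -0.3501, -1.6628).
‖u_3‖ = 2.4395, so e_3 = (0.7175, -0.1435, -0.6816).

Q = [[0.4685, -0.5154, 0.7175], [-0.6247, -0.7676, -0.1435], [0.6247, -0.3810, -0.6816]], R = [[6.4031, -3.7482, -3.7482], [0.0000, 4.3533, -0.0112], [0.0000, 0.0000, 2.4395]]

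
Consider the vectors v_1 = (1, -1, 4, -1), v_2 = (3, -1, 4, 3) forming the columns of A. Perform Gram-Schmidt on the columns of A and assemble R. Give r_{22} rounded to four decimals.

r_{22} = 4.4485

q_1 = v_1/‖v_1‖ = (1, -1, 4, -1)/4.3589 = (0.2294, -0.2294, 0.9177, -0.2294).
r_{12} = q_1·v_2 = 3.9001.
u_2 = v_2 − 3.9001·q_1 = (2.1053, -0.1053, 0.4211, 3.8947).
r_{22} = ‖u_2‖ = 4.4485.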